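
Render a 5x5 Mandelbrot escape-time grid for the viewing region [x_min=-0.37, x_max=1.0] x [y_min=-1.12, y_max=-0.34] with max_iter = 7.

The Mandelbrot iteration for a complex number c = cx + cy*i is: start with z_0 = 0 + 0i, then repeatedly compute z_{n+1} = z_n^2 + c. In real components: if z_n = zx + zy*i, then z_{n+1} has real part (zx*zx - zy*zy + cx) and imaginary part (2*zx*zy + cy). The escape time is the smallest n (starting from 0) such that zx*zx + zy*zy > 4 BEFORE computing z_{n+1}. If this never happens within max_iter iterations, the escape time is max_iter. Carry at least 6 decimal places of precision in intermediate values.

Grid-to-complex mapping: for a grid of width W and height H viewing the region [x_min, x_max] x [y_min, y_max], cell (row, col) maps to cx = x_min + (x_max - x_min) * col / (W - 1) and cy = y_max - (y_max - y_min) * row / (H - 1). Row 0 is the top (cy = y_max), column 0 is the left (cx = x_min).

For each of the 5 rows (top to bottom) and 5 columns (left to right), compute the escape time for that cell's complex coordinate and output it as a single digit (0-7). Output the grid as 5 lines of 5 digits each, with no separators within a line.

(row=0, col=0): c = -0.3700 + -0.3400i → escape time 7
(row=0, col=1): c = -0.0275 + -0.3400i → escape time 7
(row=0, col=2): c = 0.3150 + -0.3400i → escape time 7
(row=0, col=3): c = 0.6575 + -0.3400i → escape time 3
(row=0, col=4): c = 1.0000 + -0.3400i → escape time 2
(row=1, col=0): c = -0.3700 + -0.5350i → escape time 7
(row=1, col=1): c = -0.0275 + -0.5350i → escape time 7
(row=1, col=2): c = 0.3150 + -0.5350i → escape time 7
(row=1, col=3): c = 0.6575 + -0.5350i → escape time 3
(row=1, col=4): c = 1.0000 + -0.5350i → escape time 2
(row=2, col=0): c = -0.3700 + -0.7300i → escape time 7
(row=2, col=1): c = -0.0275 + -0.7300i → escape time 7
(row=2, col=2): c = 0.3150 + -0.7300i → escape time 6
(row=2, col=3): c = 0.6575 + -0.7300i → escape time 3
(row=2, col=4): c = 1.0000 + -0.7300i → escape time 2
(row=3, col=0): c = -0.3700 + -0.9250i → escape time 5
(row=3, col=1): c = -0.0275 + -0.9250i → escape time 7
(row=3, col=2): c = 0.3150 + -0.9250i → escape time 4
(row=3, col=3): c = 0.6575 + -0.9250i → escape time 2
(row=3, col=4): c = 1.0000 + -0.9250i → escape time 2
(row=4, col=0): c = -0.3700 + -1.1200i → escape time 4
(row=4, col=1): c = -0.0275 + -1.1200i → escape time 4
(row=4, col=2): c = 0.3150 + -1.1200i → escape time 2
(row=4, col=3): c = 0.6575 + -1.1200i → escape time 2
(row=4, col=4): c = 1.0000 + -1.1200i → escape time 2

Answer: 77732
77732
77632
57422
44222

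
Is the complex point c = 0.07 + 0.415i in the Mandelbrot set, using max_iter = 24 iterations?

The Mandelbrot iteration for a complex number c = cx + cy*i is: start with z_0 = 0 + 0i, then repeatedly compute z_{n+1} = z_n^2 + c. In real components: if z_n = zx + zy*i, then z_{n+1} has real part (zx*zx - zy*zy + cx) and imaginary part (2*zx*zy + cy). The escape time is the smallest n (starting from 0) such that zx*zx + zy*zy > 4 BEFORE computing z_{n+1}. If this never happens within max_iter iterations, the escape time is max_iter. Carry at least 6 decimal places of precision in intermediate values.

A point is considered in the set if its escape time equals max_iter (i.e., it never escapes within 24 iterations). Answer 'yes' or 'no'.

z_0 = 0 + 0i, c = 0.0700 + 0.4150i
Iter 1: z = 0.0700 + 0.4150i, |z|^2 = 0.1771
Iter 2: z = -0.0973 + 0.4731i, |z|^2 = 0.2333
Iter 3: z = -0.1444 + 0.3229i, |z|^2 = 0.1251
Iter 4: z = -0.0134 + 0.3218i, |z|^2 = 0.1037
Iter 5: z = -0.0334 + 0.4064i, |z|^2 = 0.1662
Iter 6: z = -0.0940 + 0.3879i, |z|^2 = 0.1593
Iter 7: z = -0.0716 + 0.3421i, |z|^2 = 0.1221
Iter 8: z = -0.0419 + 0.3660i, |z|^2 = 0.1357
Iter 9: z = -0.0622 + 0.3843i, |z|^2 = 0.1516
Iter 10: z = -0.0739 + 0.3672i, |z|^2 = 0.1403
Iter 11: z = -0.0594 + 0.3608i, |z|^2 = 0.1337
Iter 12: z = -0.0566 + 0.3722i, |z|^2 = 0.1417
Iter 13: z = -0.0653 + 0.3729i, |z|^2 = 0.1433
Iter 14: z = -0.0648 + 0.3663i, |z|^2 = 0.1384
Iter 15: z = -0.0600 + 0.3676i, |z|^2 = 0.1387
Iter 16: z = -0.0615 + 0.3709i, |z|^2 = 0.1414
Iter 17: z = -0.0638 + 0.3694i, |z|^2 = 0.1405
Iter 18: z = -0.0624 + 0.3679i, |z|^2 = 0.1392
Iter 19: z = -0.0614 + 0.3691i, |z|^2 = 0.1400
Iter 20: z = -0.0625 + 0.3696i, |z|^2 = 0.1405
Iter 21: z = -0.0627 + 0.3688i, |z|^2 = 0.1400
Iter 22: z = -0.0621 + 0.3687i, |z|^2 = 0.1398
Iter 23: z = -0.0621 + 0.3692i, |z|^2 = 0.1402
Did not escape in 24 iterations → in set

Answer: yes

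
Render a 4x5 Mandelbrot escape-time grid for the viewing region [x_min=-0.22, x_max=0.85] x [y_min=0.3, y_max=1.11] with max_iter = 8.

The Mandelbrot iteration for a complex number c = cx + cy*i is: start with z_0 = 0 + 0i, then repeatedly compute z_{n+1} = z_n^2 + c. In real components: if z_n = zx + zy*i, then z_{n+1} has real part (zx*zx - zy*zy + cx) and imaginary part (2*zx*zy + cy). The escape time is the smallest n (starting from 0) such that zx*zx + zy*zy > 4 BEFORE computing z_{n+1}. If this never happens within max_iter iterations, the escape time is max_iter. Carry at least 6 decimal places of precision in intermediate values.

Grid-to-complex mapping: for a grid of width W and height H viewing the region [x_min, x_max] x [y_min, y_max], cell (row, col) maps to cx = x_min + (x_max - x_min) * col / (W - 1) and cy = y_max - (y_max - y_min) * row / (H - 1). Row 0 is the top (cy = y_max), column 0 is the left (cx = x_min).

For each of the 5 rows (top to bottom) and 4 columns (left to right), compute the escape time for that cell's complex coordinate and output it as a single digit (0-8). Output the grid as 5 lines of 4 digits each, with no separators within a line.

Answer: 8322
8532
8842
8853
8863

Derivation:
(row=0, col=0): c = -0.2200 + 1.1100i → escape time 8
(row=0, col=1): c = 0.1367 + 1.1100i → escape time 3
(row=0, col=2): c = 0.4933 + 1.1100i → escape time 2
(row=0, col=3): c = 0.8500 + 1.1100i → escape time 2
(row=1, col=0): c = -0.2200 + 0.9075i → escape time 8
(row=1, col=1): c = 0.1367 + 0.9075i → escape time 5
(row=1, col=2): c = 0.4933 + 0.9075i → escape time 3
(row=1, col=3): c = 0.8500 + 0.9075i → escape time 2
(row=2, col=0): c = -0.2200 + 0.7050i → escape time 8
(row=2, col=1): c = 0.1367 + 0.7050i → escape time 8
(row=2, col=2): c = 0.4933 + 0.7050i → escape time 4
(row=2, col=3): c = 0.8500 + 0.7050i → escape time 2
(row=3, col=0): c = -0.2200 + 0.5025i → escape time 8
(row=3, col=1): c = 0.1367 + 0.5025i → escape time 8
(row=3, col=2): c = 0.4933 + 0.5025i → escape time 5
(row=3, col=3): c = 0.8500 + 0.5025i → escape time 3
(row=4, col=0): c = -0.2200 + 0.3000i → escape time 8
(row=4, col=1): c = 0.1367 + 0.3000i → escape time 8
(row=4, col=2): c = 0.4933 + 0.3000i → escape time 6
(row=4, col=3): c = 0.8500 + 0.3000i → escape time 3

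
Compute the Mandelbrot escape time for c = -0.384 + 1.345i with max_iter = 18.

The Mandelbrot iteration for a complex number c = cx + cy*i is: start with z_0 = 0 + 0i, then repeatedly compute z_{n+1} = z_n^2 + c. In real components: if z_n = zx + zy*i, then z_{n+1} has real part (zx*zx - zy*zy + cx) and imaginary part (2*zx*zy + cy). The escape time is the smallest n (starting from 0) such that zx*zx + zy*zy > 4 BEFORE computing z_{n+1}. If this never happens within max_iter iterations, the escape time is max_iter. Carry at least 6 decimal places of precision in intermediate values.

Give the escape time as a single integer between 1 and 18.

Answer: 2

Derivation:
z_0 = 0 + 0i, c = -0.3840 + 1.3450i
Iter 1: z = -0.3840 + 1.3450i, |z|^2 = 1.9565
Iter 2: z = -2.0456 + 0.3120i, |z|^2 = 4.2817
Escaped at iteration 2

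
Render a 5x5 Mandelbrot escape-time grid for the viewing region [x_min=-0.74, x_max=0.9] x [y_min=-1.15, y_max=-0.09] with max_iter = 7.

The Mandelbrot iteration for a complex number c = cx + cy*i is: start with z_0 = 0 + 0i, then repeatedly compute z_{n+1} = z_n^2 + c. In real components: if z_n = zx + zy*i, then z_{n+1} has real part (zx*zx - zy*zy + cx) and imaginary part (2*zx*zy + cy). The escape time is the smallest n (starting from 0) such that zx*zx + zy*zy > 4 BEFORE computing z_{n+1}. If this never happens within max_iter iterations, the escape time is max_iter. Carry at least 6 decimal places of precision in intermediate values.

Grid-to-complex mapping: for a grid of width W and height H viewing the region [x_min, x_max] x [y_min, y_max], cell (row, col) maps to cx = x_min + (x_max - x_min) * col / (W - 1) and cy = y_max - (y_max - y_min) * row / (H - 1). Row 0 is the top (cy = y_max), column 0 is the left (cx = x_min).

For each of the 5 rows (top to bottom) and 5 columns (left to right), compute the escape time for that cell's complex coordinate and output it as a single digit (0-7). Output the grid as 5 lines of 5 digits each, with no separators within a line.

(row=0, col=0): c = -0.7400 + -0.0900i → escape time 7
(row=0, col=1): c = -0.3300 + -0.0900i → escape time 7
(row=0, col=2): c = 0.0800 + -0.0900i → escape time 7
(row=0, col=3): c = 0.4900 + -0.0900i → escape time 5
(row=0, col=4): c = 0.9000 + -0.0900i → escape time 3
(row=1, col=0): c = -0.7400 + -0.3550i → escape time 7
(row=1, col=1): c = -0.3300 + -0.3550i → escape time 7
(row=1, col=2): c = 0.0800 + -0.3550i → escape time 7
(row=1, col=3): c = 0.4900 + -0.3550i → escape time 6
(row=1, col=4): c = 0.9000 + -0.3550i → escape time 3
(row=2, col=0): c = -0.7400 + -0.6200i → escape time 6
(row=2, col=1): c = -0.3300 + -0.6200i → escape time 7
(row=2, col=2): c = 0.0800 + -0.6200i → escape time 7
(row=2, col=3): c = 0.4900 + -0.6200i → escape time 4
(row=2, col=4): c = 0.9000 + -0.6200i → escape time 2
(row=3, col=0): c = -0.7400 + -0.8850i → escape time 4
(row=3, col=1): c = -0.3300 + -0.8850i → escape time 6
(row=3, col=2): c = 0.0800 + -0.8850i → escape time 5
(row=3, col=3): c = 0.4900 + -0.8850i → escape time 3
(row=3, col=4): c = 0.9000 + -0.8850i → escape time 2
(row=4, col=0): c = -0.7400 + -1.1500i → escape time 3
(row=4, col=1): c = -0.3300 + -1.1500i → escape time 4
(row=4, col=2): c = 0.0800 + -1.1500i → escape time 3
(row=4, col=3): c = 0.4900 + -1.1500i → escape time 2
(row=4, col=4): c = 0.9000 + -1.1500i → escape time 2

Answer: 77753
77763
67742
46532
34322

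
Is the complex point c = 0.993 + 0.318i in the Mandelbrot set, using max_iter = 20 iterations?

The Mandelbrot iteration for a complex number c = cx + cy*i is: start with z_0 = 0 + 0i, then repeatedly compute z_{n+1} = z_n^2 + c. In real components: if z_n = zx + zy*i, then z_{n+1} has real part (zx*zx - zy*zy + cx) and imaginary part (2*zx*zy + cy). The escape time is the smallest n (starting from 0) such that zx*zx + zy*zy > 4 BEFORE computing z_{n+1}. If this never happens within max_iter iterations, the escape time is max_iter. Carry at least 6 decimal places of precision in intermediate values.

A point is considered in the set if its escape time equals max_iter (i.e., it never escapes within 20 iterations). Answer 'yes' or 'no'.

z_0 = 0 + 0i, c = 0.9930 + 0.3180i
Iter 1: z = 0.9930 + 0.3180i, |z|^2 = 1.0872
Iter 2: z = 1.8779 + 0.9495i, |z|^2 = 4.4282
Escaped at iteration 2

Answer: no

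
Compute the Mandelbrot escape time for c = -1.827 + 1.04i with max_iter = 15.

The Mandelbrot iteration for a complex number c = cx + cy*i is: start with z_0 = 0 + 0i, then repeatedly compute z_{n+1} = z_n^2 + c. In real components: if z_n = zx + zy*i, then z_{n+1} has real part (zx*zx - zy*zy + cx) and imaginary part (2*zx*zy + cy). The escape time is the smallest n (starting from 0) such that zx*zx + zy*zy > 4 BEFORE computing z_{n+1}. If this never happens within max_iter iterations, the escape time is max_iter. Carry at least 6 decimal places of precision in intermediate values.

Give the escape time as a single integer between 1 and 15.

z_0 = 0 + 0i, c = -1.8270 + 1.0400i
Iter 1: z = -1.8270 + 1.0400i, |z|^2 = 4.4195
Escaped at iteration 1

Answer: 1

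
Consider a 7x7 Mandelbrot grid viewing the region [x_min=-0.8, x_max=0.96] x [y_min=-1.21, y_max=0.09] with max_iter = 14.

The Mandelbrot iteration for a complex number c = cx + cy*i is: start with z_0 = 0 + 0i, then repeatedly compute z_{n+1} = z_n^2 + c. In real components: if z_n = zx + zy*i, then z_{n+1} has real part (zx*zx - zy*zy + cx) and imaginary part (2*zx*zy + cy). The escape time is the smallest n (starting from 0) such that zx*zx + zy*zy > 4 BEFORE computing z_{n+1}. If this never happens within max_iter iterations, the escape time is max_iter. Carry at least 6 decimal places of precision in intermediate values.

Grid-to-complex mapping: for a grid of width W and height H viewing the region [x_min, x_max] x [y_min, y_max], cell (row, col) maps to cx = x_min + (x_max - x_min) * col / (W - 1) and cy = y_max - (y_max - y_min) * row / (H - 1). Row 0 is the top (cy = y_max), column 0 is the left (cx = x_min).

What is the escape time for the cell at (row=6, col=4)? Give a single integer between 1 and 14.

Answer: 2

Derivation:
z_0 = 0 + 0i, c = 0.3733 + -1.2100i
Iter 1: z = 0.3733 + -1.2100i, |z|^2 = 1.6035
Iter 2: z = -0.9514 + -2.1135i, |z|^2 = 5.3719
Escaped at iteration 2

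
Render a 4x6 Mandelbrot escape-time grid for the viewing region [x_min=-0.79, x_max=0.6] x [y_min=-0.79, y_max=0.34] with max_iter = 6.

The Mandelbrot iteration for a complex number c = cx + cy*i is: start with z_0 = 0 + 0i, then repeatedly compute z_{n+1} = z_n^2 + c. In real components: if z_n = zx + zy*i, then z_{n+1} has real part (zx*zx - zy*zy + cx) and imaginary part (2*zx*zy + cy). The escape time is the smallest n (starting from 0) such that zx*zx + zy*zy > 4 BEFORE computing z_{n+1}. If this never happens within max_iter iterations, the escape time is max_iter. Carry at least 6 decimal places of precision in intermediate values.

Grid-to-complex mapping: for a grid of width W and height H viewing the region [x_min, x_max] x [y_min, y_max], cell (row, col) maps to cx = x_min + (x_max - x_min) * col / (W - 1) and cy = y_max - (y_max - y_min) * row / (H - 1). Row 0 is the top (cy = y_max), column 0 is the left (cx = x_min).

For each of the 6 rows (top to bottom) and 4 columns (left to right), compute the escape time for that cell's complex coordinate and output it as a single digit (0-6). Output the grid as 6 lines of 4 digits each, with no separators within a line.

(row=0, col=0): c = -0.7900 + 0.3400i → escape time 6
(row=0, col=1): c = -0.3267 + 0.3400i → escape time 6
(row=0, col=2): c = 0.1367 + 0.3400i → escape time 6
(row=0, col=3): c = 0.6000 + 0.3400i → escape time 4
(row=1, col=0): c = -0.7900 + 0.1140i → escape time 6
(row=1, col=1): c = -0.3267 + 0.1140i → escape time 6
(row=1, col=2): c = 0.1367 + 0.1140i → escape time 6
(row=1, col=3): c = 0.6000 + 0.1140i → escape time 4
(row=2, col=0): c = -0.7900 + -0.1120i → escape time 6
(row=2, col=1): c = -0.3267 + -0.1120i → escape time 6
(row=2, col=2): c = 0.1367 + -0.1120i → escape time 6
(row=2, col=3): c = 0.6000 + -0.1120i → escape time 4
(row=3, col=0): c = -0.7900 + -0.3380i → escape time 6
(row=3, col=1): c = -0.3267 + -0.3380i → escape time 6
(row=3, col=2): c = 0.1367 + -0.3380i → escape time 6
(row=3, col=3): c = 0.6000 + -0.3380i → escape time 4
(row=4, col=0): c = -0.7900 + -0.5640i → escape time 6
(row=4, col=1): c = -0.3267 + -0.5640i → escape time 6
(row=4, col=2): c = 0.1367 + -0.5640i → escape time 6
(row=4, col=3): c = 0.6000 + -0.5640i → escape time 3
(row=5, col=0): c = -0.7900 + -0.7900i → escape time 4
(row=5, col=1): c = -0.3267 + -0.7900i → escape time 6
(row=5, col=2): c = 0.1367 + -0.7900i → escape time 6
(row=5, col=3): c = 0.6000 + -0.7900i → escape time 3

Answer: 6664
6664
6664
6664
6663
4663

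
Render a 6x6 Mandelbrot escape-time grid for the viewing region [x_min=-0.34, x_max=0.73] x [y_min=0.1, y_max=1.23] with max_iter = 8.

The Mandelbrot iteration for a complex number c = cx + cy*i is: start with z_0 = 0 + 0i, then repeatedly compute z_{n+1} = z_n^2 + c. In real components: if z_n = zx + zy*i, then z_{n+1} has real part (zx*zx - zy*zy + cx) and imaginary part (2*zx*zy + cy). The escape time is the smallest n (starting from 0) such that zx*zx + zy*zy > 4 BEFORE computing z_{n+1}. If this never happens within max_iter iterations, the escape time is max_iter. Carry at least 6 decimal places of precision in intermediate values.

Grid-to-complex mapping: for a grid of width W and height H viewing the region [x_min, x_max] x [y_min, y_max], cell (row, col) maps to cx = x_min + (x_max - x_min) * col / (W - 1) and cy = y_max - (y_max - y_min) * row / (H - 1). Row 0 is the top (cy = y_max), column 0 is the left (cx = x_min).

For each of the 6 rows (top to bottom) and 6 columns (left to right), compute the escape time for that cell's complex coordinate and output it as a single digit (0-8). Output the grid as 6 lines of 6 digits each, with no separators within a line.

Answer: 332222
584322
787532
888843
888853
888853

Derivation:
(row=0, col=0): c = -0.3400 + 1.2300i → escape time 3
(row=0, col=1): c = -0.1260 + 1.2300i → escape time 3
(row=0, col=2): c = 0.0880 + 1.2300i → escape time 2
(row=0, col=3): c = 0.3020 + 1.2300i → escape time 2
(row=0, col=4): c = 0.5160 + 1.2300i → escape time 2
(row=0, col=5): c = 0.7300 + 1.2300i → escape time 2
(row=1, col=0): c = -0.3400 + 1.0040i → escape time 5
(row=1, col=1): c = -0.1260 + 1.0040i → escape time 8
(row=1, col=2): c = 0.0880 + 1.0040i → escape time 4
(row=1, col=3): c = 0.3020 + 1.0040i → escape time 3
(row=1, col=4): c = 0.5160 + 1.0040i → escape time 2
(row=1, col=5): c = 0.7300 + 1.0040i → escape time 2
(row=2, col=0): c = -0.3400 + 0.7780i → escape time 7
(row=2, col=1): c = -0.1260 + 0.7780i → escape time 8
(row=2, col=2): c = 0.0880 + 0.7780i → escape time 7
(row=2, col=3): c = 0.3020 + 0.7780i → escape time 5
(row=2, col=4): c = 0.5160 + 0.7780i → escape time 3
(row=2, col=5): c = 0.7300 + 0.7780i → escape time 2
(row=3, col=0): c = -0.3400 + 0.5520i → escape time 8
(row=3, col=1): c = -0.1260 + 0.5520i → escape time 8
(row=3, col=2): c = 0.0880 + 0.5520i → escape time 8
(row=3, col=3): c = 0.3020 + 0.5520i → escape time 8
(row=3, col=4): c = 0.5160 + 0.5520i → escape time 4
(row=3, col=5): c = 0.7300 + 0.5520i → escape time 3
(row=4, col=0): c = -0.3400 + 0.3260i → escape time 8
(row=4, col=1): c = -0.1260 + 0.3260i → escape time 8
(row=4, col=2): c = 0.0880 + 0.3260i → escape time 8
(row=4, col=3): c = 0.3020 + 0.3260i → escape time 8
(row=4, col=4): c = 0.5160 + 0.3260i → escape time 5
(row=4, col=5): c = 0.7300 + 0.3260i → escape time 3
(row=5, col=0): c = -0.3400 + 0.1000i → escape time 8
(row=5, col=1): c = -0.1260 + 0.1000i → escape time 8
(row=5, col=2): c = 0.0880 + 0.1000i → escape time 8
(row=5, col=3): c = 0.3020 + 0.1000i → escape time 8
(row=5, col=4): c = 0.5160 + 0.1000i → escape time 5
(row=5, col=5): c = 0.7300 + 0.1000i → escape time 3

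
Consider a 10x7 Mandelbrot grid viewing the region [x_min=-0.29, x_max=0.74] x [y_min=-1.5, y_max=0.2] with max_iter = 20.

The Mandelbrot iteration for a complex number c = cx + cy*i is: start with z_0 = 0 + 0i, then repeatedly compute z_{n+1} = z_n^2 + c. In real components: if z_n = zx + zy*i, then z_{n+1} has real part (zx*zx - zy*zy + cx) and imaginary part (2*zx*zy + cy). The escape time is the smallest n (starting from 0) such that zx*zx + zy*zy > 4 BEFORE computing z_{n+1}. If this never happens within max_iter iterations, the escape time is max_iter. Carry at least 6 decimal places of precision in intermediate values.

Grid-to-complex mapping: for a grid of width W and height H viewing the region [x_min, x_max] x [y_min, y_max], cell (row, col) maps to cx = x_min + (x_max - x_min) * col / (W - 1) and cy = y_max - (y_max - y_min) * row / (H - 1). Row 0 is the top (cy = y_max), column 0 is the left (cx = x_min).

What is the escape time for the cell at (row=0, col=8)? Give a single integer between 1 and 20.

z_0 = 0 + 0i, c = 0.6256 + 0.2000i
Iter 1: z = 0.6256 + 0.2000i, |z|^2 = 0.4313
Iter 2: z = 0.9769 + 0.4502i, |z|^2 = 1.1570
Iter 3: z = 1.3771 + 1.0796i, |z|^2 = 3.0621
Iter 4: z = 1.3565 + 3.1736i, |z|^2 = 11.9117
Escaped at iteration 4

Answer: 4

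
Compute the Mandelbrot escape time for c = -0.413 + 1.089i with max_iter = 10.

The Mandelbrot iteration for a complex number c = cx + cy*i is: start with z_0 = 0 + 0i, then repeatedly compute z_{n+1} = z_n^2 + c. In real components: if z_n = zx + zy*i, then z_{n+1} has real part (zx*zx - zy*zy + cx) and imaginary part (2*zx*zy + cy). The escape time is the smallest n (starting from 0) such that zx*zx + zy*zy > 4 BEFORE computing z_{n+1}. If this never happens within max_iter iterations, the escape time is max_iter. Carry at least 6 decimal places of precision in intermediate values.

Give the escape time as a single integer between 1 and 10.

z_0 = 0 + 0i, c = -0.4130 + 1.0890i
Iter 1: z = -0.4130 + 1.0890i, |z|^2 = 1.3565
Iter 2: z = -1.4284 + 0.1895i, |z|^2 = 2.0761
Iter 3: z = 1.5913 + 0.5477i, |z|^2 = 2.8322
Iter 4: z = 1.8192 + 2.8321i, |z|^2 = 11.3302
Escaped at iteration 4

Answer: 4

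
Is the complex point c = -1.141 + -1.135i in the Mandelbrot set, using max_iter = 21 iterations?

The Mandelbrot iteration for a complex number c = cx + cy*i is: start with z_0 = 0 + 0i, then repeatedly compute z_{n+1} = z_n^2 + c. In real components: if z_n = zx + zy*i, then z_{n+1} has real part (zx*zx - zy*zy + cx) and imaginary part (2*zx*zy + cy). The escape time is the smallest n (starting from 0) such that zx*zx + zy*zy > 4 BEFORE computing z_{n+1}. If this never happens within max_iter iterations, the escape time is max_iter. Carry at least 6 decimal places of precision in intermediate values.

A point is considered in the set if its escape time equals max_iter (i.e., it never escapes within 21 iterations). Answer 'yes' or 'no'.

Answer: no

Derivation:
z_0 = 0 + 0i, c = -1.1410 + -1.1350i
Iter 1: z = -1.1410 + -1.1350i, |z|^2 = 2.5901
Iter 2: z = -1.1273 + 1.4551i, |z|^2 = 3.3881
Iter 3: z = -1.9873 + -4.4157i, |z|^2 = 23.4481
Escaped at iteration 3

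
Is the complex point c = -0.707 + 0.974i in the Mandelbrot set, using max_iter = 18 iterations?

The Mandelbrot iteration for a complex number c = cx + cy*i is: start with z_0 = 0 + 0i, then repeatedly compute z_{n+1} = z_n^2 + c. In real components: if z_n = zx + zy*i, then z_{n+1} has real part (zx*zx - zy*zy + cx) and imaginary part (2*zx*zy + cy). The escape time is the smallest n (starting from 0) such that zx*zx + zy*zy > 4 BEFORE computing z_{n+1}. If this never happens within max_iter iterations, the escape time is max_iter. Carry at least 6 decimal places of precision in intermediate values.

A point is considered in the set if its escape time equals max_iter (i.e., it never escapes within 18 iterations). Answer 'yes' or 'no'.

Answer: no

Derivation:
z_0 = 0 + 0i, c = -0.7070 + 0.9740i
Iter 1: z = -0.7070 + 0.9740i, |z|^2 = 1.4485
Iter 2: z = -1.1558 + -0.4032i, |z|^2 = 1.4985
Iter 3: z = 0.4663 + 1.9061i, |z|^2 = 3.8508
Iter 4: z = -4.1229 + 2.7518i, |z|^2 = 24.5708
Escaped at iteration 4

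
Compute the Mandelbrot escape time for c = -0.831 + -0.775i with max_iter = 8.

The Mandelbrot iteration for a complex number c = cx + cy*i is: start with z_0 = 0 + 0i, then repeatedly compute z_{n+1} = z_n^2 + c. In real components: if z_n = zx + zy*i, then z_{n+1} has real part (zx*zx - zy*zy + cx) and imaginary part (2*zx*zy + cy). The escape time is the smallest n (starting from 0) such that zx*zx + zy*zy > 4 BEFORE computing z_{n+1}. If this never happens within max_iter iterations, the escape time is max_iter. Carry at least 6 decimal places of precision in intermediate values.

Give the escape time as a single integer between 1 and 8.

z_0 = 0 + 0i, c = -0.8310 + -0.7750i
Iter 1: z = -0.8310 + -0.7750i, |z|^2 = 1.2912
Iter 2: z = -0.7411 + 0.5130i, |z|^2 = 0.8124
Iter 3: z = -0.5450 + -1.5354i, |z|^2 = 2.6545
Iter 4: z = -2.8914 + 0.8987i, |z|^2 = 9.1679
Escaped at iteration 4

Answer: 4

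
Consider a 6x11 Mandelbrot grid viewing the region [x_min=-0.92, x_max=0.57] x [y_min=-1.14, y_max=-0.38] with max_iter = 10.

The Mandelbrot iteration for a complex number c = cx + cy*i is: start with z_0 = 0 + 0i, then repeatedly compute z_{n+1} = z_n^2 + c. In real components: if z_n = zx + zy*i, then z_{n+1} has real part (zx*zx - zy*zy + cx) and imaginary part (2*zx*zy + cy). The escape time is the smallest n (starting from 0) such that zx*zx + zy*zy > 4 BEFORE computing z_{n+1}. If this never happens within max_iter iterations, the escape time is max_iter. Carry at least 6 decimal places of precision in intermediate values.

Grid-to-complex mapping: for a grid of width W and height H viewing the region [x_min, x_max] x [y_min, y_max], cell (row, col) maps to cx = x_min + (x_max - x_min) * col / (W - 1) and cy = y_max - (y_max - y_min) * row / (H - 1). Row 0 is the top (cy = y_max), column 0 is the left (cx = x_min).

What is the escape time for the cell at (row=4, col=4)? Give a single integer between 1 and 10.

z_0 = 0 + 0i, c = 0.2720 + -0.6840i
Iter 1: z = 0.2720 + -0.6840i, |z|^2 = 0.5418
Iter 2: z = -0.1219 + -1.0561i, |z|^2 = 1.1302
Iter 3: z = -0.8285 + -0.4266i, |z|^2 = 0.8684
Iter 4: z = 0.7764 + 0.0228i, |z|^2 = 0.6033
Iter 5: z = 0.8743 + -0.6485i, |z|^2 = 1.1850
Iter 6: z = 0.6158 + -1.8180i, |z|^2 = 3.6845
Iter 7: z = -2.6541 + -2.9231i, |z|^2 = 15.5884
Escaped at iteration 7

Answer: 7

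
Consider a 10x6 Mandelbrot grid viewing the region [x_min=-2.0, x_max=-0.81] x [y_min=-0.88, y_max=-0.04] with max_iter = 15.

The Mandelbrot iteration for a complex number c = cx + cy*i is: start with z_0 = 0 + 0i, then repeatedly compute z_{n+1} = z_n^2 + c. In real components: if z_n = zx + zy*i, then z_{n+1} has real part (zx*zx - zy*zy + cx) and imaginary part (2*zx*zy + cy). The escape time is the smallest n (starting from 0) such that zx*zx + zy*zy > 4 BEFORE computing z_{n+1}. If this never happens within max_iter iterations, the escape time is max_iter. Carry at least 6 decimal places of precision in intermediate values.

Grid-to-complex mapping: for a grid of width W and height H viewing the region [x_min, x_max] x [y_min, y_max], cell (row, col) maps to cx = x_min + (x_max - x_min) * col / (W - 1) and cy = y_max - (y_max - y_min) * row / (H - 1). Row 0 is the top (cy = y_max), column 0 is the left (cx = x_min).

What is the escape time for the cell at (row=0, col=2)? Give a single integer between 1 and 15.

z_0 = 0 + 0i, c = -1.7356 + -0.0400i
Iter 1: z = -1.7356 + -0.0400i, |z|^2 = 3.0138
Iter 2: z = 1.2750 + 0.0988i, |z|^2 = 1.6354
Iter 3: z = -0.1197 + 0.2121i, |z|^2 = 0.0593
Iter 4: z = -1.7662 + -0.0908i, |z|^2 = 3.1277
Iter 5: z = 1.3756 + 0.2806i, |z|^2 = 1.9711
Iter 6: z = 0.0781 + 0.7321i, |z|^2 = 0.5421
Iter 7: z = -2.2654 + 0.0743i, |z|^2 = 5.1376
Escaped at iteration 7

Answer: 7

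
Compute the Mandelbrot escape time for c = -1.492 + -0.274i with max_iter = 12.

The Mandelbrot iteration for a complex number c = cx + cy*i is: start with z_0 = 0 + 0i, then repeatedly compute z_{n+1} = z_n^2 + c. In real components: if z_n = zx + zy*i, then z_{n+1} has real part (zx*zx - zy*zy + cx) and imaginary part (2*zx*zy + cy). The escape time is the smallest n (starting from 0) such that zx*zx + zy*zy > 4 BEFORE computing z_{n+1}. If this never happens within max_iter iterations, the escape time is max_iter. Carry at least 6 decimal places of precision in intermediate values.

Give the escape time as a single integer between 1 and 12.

z_0 = 0 + 0i, c = -1.4920 + -0.2740i
Iter 1: z = -1.4920 + -0.2740i, |z|^2 = 2.3011
Iter 2: z = 0.6590 + 0.5436i, |z|^2 = 0.7298
Iter 3: z = -1.3533 + 0.4425i, |z|^2 = 2.0271
Iter 4: z = 0.1435 + -1.4716i, |z|^2 = 2.1861
Iter 5: z = -3.6369 + -0.6964i, |z|^2 = 13.7118
Escaped at iteration 5

Answer: 5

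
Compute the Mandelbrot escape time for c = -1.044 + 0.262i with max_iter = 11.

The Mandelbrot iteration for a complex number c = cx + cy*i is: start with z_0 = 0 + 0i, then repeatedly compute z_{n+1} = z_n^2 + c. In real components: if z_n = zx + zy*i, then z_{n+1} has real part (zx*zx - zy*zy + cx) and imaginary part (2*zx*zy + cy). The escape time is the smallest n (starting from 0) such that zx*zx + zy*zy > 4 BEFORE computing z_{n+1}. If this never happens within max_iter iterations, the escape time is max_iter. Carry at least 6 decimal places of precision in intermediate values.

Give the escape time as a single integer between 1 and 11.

z_0 = 0 + 0i, c = -1.0440 + 0.2620i
Iter 1: z = -1.0440 + 0.2620i, |z|^2 = 1.1586
Iter 2: z = -0.0227 + -0.2851i, |z|^2 = 0.0818
Iter 3: z = -1.1247 + 0.2749i, |z|^2 = 1.3406
Iter 4: z = 0.1454 + -0.3565i, |z|^2 = 0.1482
Iter 5: z = -1.1499 + 0.1583i, |z|^2 = 1.3474
Iter 6: z = 0.2533 + -0.1021i, |z|^2 = 0.0746
Iter 7: z = -0.9903 + 0.2103i, |z|^2 = 1.0249
Iter 8: z = -0.1076 + -0.1545i, |z|^2 = 0.0354
Iter 9: z = -1.0563 + 0.2952i, |z|^2 = 1.2029
Iter 10: z = -0.0154 + -0.3617i, |z|^2 = 0.1311

Answer: 11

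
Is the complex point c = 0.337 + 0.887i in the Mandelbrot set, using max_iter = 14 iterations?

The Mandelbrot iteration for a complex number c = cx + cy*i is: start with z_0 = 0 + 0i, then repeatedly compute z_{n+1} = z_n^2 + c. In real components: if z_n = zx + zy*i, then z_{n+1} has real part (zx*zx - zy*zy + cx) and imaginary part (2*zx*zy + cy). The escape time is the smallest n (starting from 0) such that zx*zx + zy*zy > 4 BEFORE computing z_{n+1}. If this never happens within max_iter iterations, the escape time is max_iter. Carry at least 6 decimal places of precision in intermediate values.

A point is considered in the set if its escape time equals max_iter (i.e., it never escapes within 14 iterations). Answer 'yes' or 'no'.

Answer: no

Derivation:
z_0 = 0 + 0i, c = 0.3370 + 0.8870i
Iter 1: z = 0.3370 + 0.8870i, |z|^2 = 0.9003
Iter 2: z = -0.3362 + 1.4848i, |z|^2 = 2.3178
Iter 3: z = -1.7547 + -0.1114i, |z|^2 = 3.0914
Iter 4: z = 3.4036 + 1.2780i, |z|^2 = 13.2178
Escaped at iteration 4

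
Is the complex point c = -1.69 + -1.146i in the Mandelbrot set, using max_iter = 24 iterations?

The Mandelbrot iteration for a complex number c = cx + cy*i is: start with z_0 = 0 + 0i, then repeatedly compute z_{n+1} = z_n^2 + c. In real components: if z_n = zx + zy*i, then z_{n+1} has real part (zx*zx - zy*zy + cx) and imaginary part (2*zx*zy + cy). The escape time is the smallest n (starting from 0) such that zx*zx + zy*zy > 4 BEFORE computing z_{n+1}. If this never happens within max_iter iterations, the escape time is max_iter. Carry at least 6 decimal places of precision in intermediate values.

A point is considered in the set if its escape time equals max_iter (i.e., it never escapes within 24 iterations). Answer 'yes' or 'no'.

z_0 = 0 + 0i, c = -1.6900 + -1.1460i
Iter 1: z = -1.6900 + -1.1460i, |z|^2 = 4.1694
Escaped at iteration 1

Answer: no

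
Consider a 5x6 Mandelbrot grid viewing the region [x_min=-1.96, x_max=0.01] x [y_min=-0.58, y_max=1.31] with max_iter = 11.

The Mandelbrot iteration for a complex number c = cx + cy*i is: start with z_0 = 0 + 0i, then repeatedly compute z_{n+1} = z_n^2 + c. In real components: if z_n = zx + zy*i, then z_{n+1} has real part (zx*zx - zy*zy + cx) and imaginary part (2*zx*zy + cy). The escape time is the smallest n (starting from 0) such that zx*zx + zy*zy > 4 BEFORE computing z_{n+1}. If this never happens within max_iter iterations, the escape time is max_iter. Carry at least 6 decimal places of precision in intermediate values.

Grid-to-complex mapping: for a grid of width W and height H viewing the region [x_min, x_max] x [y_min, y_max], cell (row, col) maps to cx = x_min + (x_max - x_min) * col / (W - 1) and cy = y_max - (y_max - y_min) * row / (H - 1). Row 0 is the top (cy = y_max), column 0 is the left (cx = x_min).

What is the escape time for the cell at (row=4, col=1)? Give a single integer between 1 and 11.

z_0 = 0 + 0i, c = -1.4675 + -0.2020i
Iter 1: z = -1.4675 + -0.2020i, |z|^2 = 2.1944
Iter 2: z = 0.6453 + 0.3909i, |z|^2 = 0.5691
Iter 3: z = -1.2039 + 0.3024i, |z|^2 = 1.5409
Iter 4: z = -0.1095 + -0.9302i, |z|^2 = 0.8772
Iter 5: z = -2.3207 + 0.0017i, |z|^2 = 5.3859
Escaped at iteration 5

Answer: 5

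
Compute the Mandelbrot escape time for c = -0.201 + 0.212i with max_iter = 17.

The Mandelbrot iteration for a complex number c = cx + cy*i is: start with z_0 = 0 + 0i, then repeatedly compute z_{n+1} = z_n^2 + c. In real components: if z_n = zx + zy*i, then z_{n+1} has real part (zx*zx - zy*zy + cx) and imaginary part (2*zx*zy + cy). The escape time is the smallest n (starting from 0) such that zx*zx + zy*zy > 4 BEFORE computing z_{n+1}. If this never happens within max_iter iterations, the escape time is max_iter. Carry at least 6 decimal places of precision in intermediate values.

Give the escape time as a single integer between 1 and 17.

z_0 = 0 + 0i, c = -0.2010 + 0.2120i
Iter 1: z = -0.2010 + 0.2120i, |z|^2 = 0.0853
Iter 2: z = -0.2055 + 0.1268i, |z|^2 = 0.0583
Iter 3: z = -0.1748 + 0.1599i, |z|^2 = 0.0561
Iter 4: z = -0.1960 + 0.1561i, |z|^2 = 0.0628
Iter 5: z = -0.1870 + 0.1508i, |z|^2 = 0.0577
Iter 6: z = -0.1888 + 0.1556i, |z|^2 = 0.0599
Iter 7: z = -0.1896 + 0.1532i, |z|^2 = 0.0594
Iter 8: z = -0.1885 + 0.1539i, |z|^2 = 0.0592
Iter 9: z = -0.1891 + 0.1540i, |z|^2 = 0.0595
Iter 10: z = -0.1889 + 0.1538i, |z|^2 = 0.0593
Iter 11: z = -0.1889 + 0.1539i, |z|^2 = 0.0594
Iter 12: z = -0.1890 + 0.1538i, |z|^2 = 0.0594
Iter 13: z = -0.1890 + 0.1539i, |z|^2 = 0.0594
Iter 14: z = -0.1890 + 0.1539i, |z|^2 = 0.0594
Iter 15: z = -0.1890 + 0.1539i, |z|^2 = 0.0594
Iter 16: z = -0.1890 + 0.1539i, |z|^2 = 0.0594

Answer: 17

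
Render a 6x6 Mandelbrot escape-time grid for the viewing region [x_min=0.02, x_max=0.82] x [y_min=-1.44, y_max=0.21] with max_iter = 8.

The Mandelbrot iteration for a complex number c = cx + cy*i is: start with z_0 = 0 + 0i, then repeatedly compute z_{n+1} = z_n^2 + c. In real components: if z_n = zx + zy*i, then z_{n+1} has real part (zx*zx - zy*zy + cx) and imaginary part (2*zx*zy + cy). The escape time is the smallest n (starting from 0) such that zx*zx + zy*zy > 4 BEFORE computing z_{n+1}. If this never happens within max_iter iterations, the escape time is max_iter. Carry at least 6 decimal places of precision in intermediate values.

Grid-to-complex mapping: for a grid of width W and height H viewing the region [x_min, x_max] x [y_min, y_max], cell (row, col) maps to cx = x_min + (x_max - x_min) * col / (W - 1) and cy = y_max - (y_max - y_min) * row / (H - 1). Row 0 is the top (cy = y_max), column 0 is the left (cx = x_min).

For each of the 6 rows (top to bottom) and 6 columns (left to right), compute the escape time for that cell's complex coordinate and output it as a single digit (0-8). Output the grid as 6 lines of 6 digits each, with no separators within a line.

Answer: 888543
888543
888533
854332
432222
222222

Derivation:
(row=0, col=0): c = 0.0200 + 0.2100i → escape time 8
(row=0, col=1): c = 0.1800 + 0.2100i → escape time 8
(row=0, col=2): c = 0.3400 + 0.2100i → escape time 8
(row=0, col=3): c = 0.5000 + 0.2100i → escape time 5
(row=0, col=4): c = 0.6600 + 0.2100i → escape time 4
(row=0, col=5): c = 0.8200 + 0.2100i → escape time 3
(row=1, col=0): c = 0.0200 + -0.1200i → escape time 8
(row=1, col=1): c = 0.1800 + -0.1200i → escape time 8
(row=1, col=2): c = 0.3400 + -0.1200i → escape time 8
(row=1, col=3): c = 0.5000 + -0.1200i → escape time 5
(row=1, col=4): c = 0.6600 + -0.1200i → escape time 4
(row=1, col=5): c = 0.8200 + -0.1200i → escape time 3
(row=2, col=0): c = 0.0200 + -0.4500i → escape time 8
(row=2, col=1): c = 0.1800 + -0.4500i → escape time 8
(row=2, col=2): c = 0.3400 + -0.4500i → escape time 8
(row=2, col=3): c = 0.5000 + -0.4500i → escape time 5
(row=2, col=4): c = 0.6600 + -0.4500i → escape time 3
(row=2, col=5): c = 0.8200 + -0.4500i → escape time 3
(row=3, col=0): c = 0.0200 + -0.7800i → escape time 8
(row=3, col=1): c = 0.1800 + -0.7800i → escape time 5
(row=3, col=2): c = 0.3400 + -0.7800i → escape time 4
(row=3, col=3): c = 0.5000 + -0.7800i → escape time 3
(row=3, col=4): c = 0.6600 + -0.7800i → escape time 3
(row=3, col=5): c = 0.8200 + -0.7800i → escape time 2
(row=4, col=0): c = 0.0200 + -1.1100i → escape time 4
(row=4, col=1): c = 0.1800 + -1.1100i → escape time 3
(row=4, col=2): c = 0.3400 + -1.1100i → escape time 2
(row=4, col=3): c = 0.5000 + -1.1100i → escape time 2
(row=4, col=4): c = 0.6600 + -1.1100i → escape time 2
(row=4, col=5): c = 0.8200 + -1.1100i → escape time 2
(row=5, col=0): c = 0.0200 + -1.4400i → escape time 2
(row=5, col=1): c = 0.1800 + -1.4400i → escape time 2
(row=5, col=2): c = 0.3400 + -1.4400i → escape time 2
(row=5, col=3): c = 0.5000 + -1.4400i → escape time 2
(row=5, col=4): c = 0.6600 + -1.4400i → escape time 2
(row=5, col=5): c = 0.8200 + -1.4400i → escape time 2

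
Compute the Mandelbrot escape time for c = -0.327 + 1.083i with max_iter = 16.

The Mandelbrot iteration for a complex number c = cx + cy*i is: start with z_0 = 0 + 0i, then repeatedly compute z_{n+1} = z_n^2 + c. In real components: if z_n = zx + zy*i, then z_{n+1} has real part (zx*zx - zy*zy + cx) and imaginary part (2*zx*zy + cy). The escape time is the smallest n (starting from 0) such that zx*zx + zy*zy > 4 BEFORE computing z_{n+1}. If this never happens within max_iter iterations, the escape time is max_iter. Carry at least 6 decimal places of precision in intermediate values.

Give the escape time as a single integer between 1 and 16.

z_0 = 0 + 0i, c = -0.3270 + 1.0830i
Iter 1: z = -0.3270 + 1.0830i, |z|^2 = 1.2798
Iter 2: z = -1.3930 + 0.3747i, |z|^2 = 2.0808
Iter 3: z = 1.4729 + 0.0391i, |z|^2 = 2.1710
Iter 4: z = 1.8410 + 1.1981i, |z|^2 = 4.8246
Escaped at iteration 4

Answer: 4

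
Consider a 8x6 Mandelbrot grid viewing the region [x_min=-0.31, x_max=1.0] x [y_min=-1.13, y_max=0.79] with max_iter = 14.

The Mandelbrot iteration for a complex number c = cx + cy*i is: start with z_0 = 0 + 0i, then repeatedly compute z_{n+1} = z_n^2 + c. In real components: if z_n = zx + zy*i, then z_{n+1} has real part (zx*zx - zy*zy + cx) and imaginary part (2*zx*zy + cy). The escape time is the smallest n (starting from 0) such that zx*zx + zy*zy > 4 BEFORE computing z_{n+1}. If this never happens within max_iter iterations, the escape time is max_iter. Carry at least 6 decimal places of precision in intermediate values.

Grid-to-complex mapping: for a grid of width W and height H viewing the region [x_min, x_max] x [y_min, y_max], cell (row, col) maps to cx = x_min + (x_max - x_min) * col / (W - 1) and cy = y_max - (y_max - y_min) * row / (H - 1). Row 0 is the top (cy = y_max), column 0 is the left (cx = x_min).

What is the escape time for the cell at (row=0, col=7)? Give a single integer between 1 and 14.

Answer: 2

Derivation:
z_0 = 0 + 0i, c = 1.0000 + 0.7900i
Iter 1: z = 1.0000 + 0.7900i, |z|^2 = 1.6241
Iter 2: z = 1.3759 + 2.3700i, |z|^2 = 7.5100
Escaped at iteration 2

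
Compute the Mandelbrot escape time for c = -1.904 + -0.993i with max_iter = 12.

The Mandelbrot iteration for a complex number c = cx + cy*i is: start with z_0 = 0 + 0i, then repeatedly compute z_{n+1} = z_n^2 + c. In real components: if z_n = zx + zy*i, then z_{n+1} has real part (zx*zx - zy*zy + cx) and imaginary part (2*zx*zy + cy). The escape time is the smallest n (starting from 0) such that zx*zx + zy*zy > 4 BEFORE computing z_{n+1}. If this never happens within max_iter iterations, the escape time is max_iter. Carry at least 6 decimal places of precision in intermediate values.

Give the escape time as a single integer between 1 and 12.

Answer: 1

Derivation:
z_0 = 0 + 0i, c = -1.9040 + -0.9930i
Iter 1: z = -1.9040 + -0.9930i, |z|^2 = 4.6113
Escaped at iteration 1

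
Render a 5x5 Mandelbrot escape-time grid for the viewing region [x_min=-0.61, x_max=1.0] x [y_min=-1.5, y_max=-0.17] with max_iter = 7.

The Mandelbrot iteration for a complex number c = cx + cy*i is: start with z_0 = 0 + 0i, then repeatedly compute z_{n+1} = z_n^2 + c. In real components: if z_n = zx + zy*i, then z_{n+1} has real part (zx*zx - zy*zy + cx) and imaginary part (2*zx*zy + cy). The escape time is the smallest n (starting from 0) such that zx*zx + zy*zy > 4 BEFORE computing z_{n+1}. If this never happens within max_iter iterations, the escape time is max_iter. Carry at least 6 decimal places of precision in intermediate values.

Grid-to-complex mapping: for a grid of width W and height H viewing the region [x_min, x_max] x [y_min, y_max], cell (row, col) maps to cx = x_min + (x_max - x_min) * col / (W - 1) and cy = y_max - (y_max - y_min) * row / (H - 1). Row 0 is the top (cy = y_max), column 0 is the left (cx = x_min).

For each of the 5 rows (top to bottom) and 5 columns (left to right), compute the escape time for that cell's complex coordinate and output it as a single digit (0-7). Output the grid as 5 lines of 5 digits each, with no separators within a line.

(row=0, col=0): c = -0.6100 + -0.1700i → escape time 7
(row=0, col=1): c = -0.2075 + -0.1700i → escape time 7
(row=0, col=2): c = 0.1950 + -0.1700i → escape time 7
(row=0, col=3): c = 0.5975 + -0.1700i → escape time 4
(row=0, col=4): c = 1.0000 + -0.1700i → escape time 2
(row=1, col=0): c = -0.6100 + -0.5025i → escape time 7
(row=1, col=1): c = -0.2075 + -0.5025i → escape time 7
(row=1, col=2): c = 0.1950 + -0.5025i → escape time 7
(row=1, col=3): c = 0.5975 + -0.5025i → escape time 3
(row=1, col=4): c = 1.0000 + -0.5025i → escape time 2
(row=2, col=0): c = -0.6100 + -0.8350i → escape time 4
(row=2, col=1): c = -0.2075 + -0.8350i → escape time 7
(row=2, col=2): c = 0.1950 + -0.8350i → escape time 5
(row=2, col=3): c = 0.5975 + -0.8350i → escape time 3
(row=2, col=4): c = 1.0000 + -0.8350i → escape time 2
(row=3, col=0): c = -0.6100 + -1.1675i → escape time 3
(row=3, col=1): c = -0.2075 + -1.1675i → escape time 4
(row=3, col=2): c = 0.1950 + -1.1675i → escape time 3
(row=3, col=3): c = 0.5975 + -1.1675i → escape time 2
(row=3, col=4): c = 1.0000 + -1.1675i → escape time 2
(row=4, col=0): c = -0.6100 + -1.5000i → escape time 2
(row=4, col=1): c = -0.2075 + -1.5000i → escape time 2
(row=4, col=2): c = 0.1950 + -1.5000i → escape time 2
(row=4, col=3): c = 0.5975 + -1.5000i → escape time 2
(row=4, col=4): c = 1.0000 + -1.5000i → escape time 2

Answer: 77742
77732
47532
34322
22222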